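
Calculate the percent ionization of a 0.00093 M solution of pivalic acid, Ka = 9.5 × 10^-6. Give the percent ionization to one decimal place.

9.6%

(CH3)3CCOOH ⇌ (CH3)3CCOO- + H+; let x = [H+] at equilibrium.
Solve x² + 9.5e-06x − 8.84e-09 = 0 → x = 8.94 × 10^-5 M
Fraction ionized = 8.94 × 10^-5 / 0.00093 = 0.0961 → 9.6%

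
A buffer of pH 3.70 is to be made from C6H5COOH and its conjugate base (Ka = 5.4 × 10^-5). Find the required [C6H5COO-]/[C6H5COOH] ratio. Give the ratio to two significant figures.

ratio = 0.27

pKa = -log(5.4 × 10^-5) = 4.268
pH = pKa + log(r) ⇒ log(r) = 3.70 − 4.268 = -0.568
r = [C6H5COO-]/[C6H5COOH] = 10^(-0.568) = 0.27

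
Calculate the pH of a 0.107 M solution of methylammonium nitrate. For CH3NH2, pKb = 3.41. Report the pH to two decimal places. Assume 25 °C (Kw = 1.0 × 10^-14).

CH3NH3+ is the conjugate acid of the weak base CH3NH2.
Kb = 10^(−3.41) = 3.89 × 10^-4
Ka = Kw/Kb = 1.0×10^-14 / 3.89 × 10^-4 = 2.57 × 10^-11
Let x = [H+] at equilibrium. Ka = x²/(0.107 − x).
Since Ka ≪ C₀, x ≈ √(Ka·C₀) = 1.66 × 10^-6 M.
(x/C₀ = 0.0015% < 5%, so the approximation holds.)
pH = −log(1.66 × 10^-6) = 5.78

pH = 5.78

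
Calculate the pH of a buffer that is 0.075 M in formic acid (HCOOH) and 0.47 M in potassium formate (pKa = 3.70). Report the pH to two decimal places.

Using pH = pKa + log([base]/[acid]) with [base]/[acid] = 0.47/0.075:
pH = 3.70 + (+0.797) = 4.50

pH = 4.50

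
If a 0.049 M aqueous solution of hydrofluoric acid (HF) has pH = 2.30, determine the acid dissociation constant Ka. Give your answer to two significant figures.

Ka = 5.7 × 10^-4

[H+] = 10^(-2.30) = 5.01 × 10^-3 M
At equilibrium [HA] = 0.049 − 5.01 × 10^-3 = 4.40 × 10^-2 M
Ka = [H+][A-]/[HA] = (5.01 × 10^-3)² / 4.40 × 10^-2 = 5.7 × 10^-4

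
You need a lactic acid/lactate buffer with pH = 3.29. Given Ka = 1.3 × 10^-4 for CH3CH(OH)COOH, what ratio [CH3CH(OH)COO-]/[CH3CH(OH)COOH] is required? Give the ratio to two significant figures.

pKa = -log(1.3 × 10^-4) = 3.886
pH = pKa + log(r) ⇒ log(r) = 3.29 − 3.886 = -0.596
r = [CH3CH(OH)COO-]/[CH3CH(OH)COOH] = 10^(-0.596) = 0.254

ratio = 0.25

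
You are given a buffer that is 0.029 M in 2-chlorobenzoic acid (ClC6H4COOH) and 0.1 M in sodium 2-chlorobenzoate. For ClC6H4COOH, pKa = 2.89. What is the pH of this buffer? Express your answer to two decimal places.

pH = pKa + log([A⁻]/[HA]) = 2.89 + log(0.1/0.029)
pH = 2.89 + (+0.538) = 3.43

pH = 3.43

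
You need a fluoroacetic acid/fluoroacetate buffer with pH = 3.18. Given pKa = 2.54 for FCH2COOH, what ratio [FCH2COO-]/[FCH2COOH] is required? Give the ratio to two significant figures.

pH = pKa + log(r) ⇒ log(r) = 3.18 − 2.54 = +0.64
r = [FCH2COO-]/[FCH2COOH] = 10^(+0.64) = 4.37

ratio = 4.4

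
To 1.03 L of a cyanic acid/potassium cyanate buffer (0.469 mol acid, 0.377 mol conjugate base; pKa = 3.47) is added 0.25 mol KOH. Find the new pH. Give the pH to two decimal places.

pH = 3.93

OH- converts HOCN to OCN-: HOCN → 0.219 mol, OCN- → 0.627 mol.
pH = pKa + log([A⁻]/[HA]) = 3.47 + log(0.627/0.219) = 3.47 +0.457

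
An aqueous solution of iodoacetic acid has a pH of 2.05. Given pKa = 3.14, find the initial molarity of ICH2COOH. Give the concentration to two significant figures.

C₀ = 1.2 × 10^-1 M

[H+] = 10^(-2.05) = 8.91 × 10^-3 M = x
Ka = 10^(−3.14) = 7.24 × 10^-4
Ka = x²/(C₀ − x) ⇒ C₀ = x + x²/Ka
C₀ = 8.91 × 10^-3 + (8.91 × 10^-3)²/(7.24 × 10^-4) = 1.19 × 10^-1 M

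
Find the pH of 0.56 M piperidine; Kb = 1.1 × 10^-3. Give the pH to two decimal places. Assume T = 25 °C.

pH = 12.39

C5H10NH + H2O ⇌ C5H10NH2+ + OH-
Kb = x²/(0.56 − x) = 1.1 × 10^-3
Since Kb ≪ C₀, x ≈ √(Kb·C₀) = 2.48 × 10^-2 M.
(x/C₀ = 4.4% < 5%, so the approximation holds.)
pOH = −log(2.48 × 10^-2) = 1.61; pH = 14.00 − 1.61 = 12.39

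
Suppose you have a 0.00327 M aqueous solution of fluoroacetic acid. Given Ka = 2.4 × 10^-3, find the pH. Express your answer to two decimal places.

FCH2COOH ⇌ FCH2COO- + H+
Let x = [H+] at equilibrium. Ka = x²/(0.00327 − x).
The 5% rule fails; solving x² + Ka·x − Ka·C₀ = 0 exactly:
x = (−Ka + √(Ka² + 4·Ka·C₀))/2 = 1.85 × 10^-3 M
pH = −log[H+] = −log(1.85 × 10^-3) = 2.73

pH = 2.73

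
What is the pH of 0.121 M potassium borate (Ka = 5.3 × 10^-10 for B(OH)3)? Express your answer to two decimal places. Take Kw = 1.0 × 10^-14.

B(OH)4- is the conjugate base of the weak acid B(OH)3.
Kb = Kw/Ka = 1.0×10^-14 / 5.3 × 10^-10 = 1.89 × 10^-5
Kb = x²/(0.121 − x) = 1.89 × 10^-5
Since Kb ≪ C₀, x ≈ √(Kb·C₀) = 1.51 × 10^-3 M.
(x/C₀ = 1.2% < 5%, so the approximation holds.)
pOH = −log(1.51 × 10^-3) = 2.82; pH = 14.00 − 2.82 = 11.18

pH = 11.18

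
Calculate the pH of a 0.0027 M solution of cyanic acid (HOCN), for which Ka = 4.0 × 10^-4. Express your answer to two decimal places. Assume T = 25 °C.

pH = 3.07

HOCN ⇌ OCN- + H+
Ka = [H+]²/(0.0027 − [H+]) = 4.0 × 10^-4
Here C₀/Ka ≈ 6.75, so the small-[H+] approximation fails. Use the quadratic:
[H+] = (−Ka + √(Ka² + 4·Ka·C₀))/2 = 8.58 × 10^-4 M
pH = −log[H+] = −log(8.58 × 10^-4) = 3.07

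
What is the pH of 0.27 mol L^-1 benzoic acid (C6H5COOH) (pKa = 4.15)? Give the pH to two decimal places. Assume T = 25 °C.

pH = 2.36

C6H5COOH ⇌ C6H5COO- + H+
Ka = 10^(−4.15) = 7.08 × 10^-5
Ka = [H+]²/(0.27 − [H+]) = 7.08 × 10^-5
Neglecting [H+] in the denominator: [H+] = √(7.08 × 10^-5 × 0.27) = 4.37 × 10^-3 M
Check: 1.6% ionized — well under 5%, approximation valid.
pH = −log[H+] = −log(4.37 × 10^-3) = 2.36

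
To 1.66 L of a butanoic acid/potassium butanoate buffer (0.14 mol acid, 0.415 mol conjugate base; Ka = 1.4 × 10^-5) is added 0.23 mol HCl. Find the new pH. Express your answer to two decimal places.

Added H+ converts CH3(CH2)2COO- to CH3(CH2)2COOH: CH3(CH2)2COOH → 0.37 mol, CH3(CH2)2COO- → 0.185 mol.
pKa = −log(1.4 × 10^-5) = 4.854
pH = pKa + log(n_CH3(CH2)2COO-/n_CH3(CH2)2COOH) = 4.854 + log(0.185/0.37) = 4.854 + (-0.301)

pH = 4.55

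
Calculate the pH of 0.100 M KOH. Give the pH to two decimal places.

pH = 13.00

KOH is a strong base; [OH-] = 0.1 M.
pOH = -log(0.1) = 1.00
pH = 14.00 - 1.00 = 13.00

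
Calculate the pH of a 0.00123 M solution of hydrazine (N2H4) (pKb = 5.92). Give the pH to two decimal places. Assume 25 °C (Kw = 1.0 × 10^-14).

pH = 9.58

N2H4 + H2O ⇌ N2H5+ + OH-
Kb = 10^(−5.92) = 1.20 × 10^-6
Kb = x²/(0.00123 − x) = 1.20 × 10^-6
Since Kb ≪ C₀, x ≈ √(Kb·C₀) = 3.84 × 10^-5 M.
pOH = −log(3.84 × 10^-5) = 4.42; pH = 14.00 − 4.42 = 9.58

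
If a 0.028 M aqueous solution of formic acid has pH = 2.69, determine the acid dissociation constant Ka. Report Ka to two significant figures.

[H+] = 10^(-2.69) = 2.04 × 10^-3 M
At equilibrium [HA] = 0.028 − 2.04 × 10^-3 = 2.60 × 10^-2 M
Ka = [H+][A-]/[HA] = (2.04 × 10^-3)² / 2.60 × 10^-2 = 1.6 × 10^-4

Ka = 1.6 × 10^-4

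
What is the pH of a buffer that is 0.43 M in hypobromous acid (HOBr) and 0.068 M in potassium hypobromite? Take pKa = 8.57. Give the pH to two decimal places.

pH = 7.77

Henderson–Hasselbalch: pH = pKa + log([OBr-]/[HOBr]) = 8.57 + log(0.068/0.43)
pH = 8.57 + (-0.801) = 7.77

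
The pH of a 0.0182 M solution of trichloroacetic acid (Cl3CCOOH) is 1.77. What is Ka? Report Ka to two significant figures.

Ka = 2.4 × 10^-1

[H+] = 10^(-1.77) = 1.70 × 10^-2 M
At equilibrium [HA] = 0.0182 − 1.70 × 10^-2 = 1.20 × 10^-3 M
Ka = [H+][A-]/[HA] = (1.70 × 10^-2)² / 1.20 × 10^-3 = 2.4 × 10^-1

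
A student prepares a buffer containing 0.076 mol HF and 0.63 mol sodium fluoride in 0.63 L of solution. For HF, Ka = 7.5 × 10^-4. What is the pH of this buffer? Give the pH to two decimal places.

pKa = −log(7.5 × 10^-4) = 3.125
pH = pKa + log([A⁻]/[HA]) = 3.125 + log(0.63/0.076)
pH = 3.125 + (+0.919) = 4.04

pH = 4.04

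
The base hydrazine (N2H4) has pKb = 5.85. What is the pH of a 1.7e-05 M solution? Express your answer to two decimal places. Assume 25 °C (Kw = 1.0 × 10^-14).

N2H4 + H2O ⇌ N2H5+ + OH-
Kb = 10^(−5.85) = 1.41 × 10^-6
From the ICE table, Kb = [OH-]²/(1.7e-05 − [OH-]) = 1.41 × 10^-6.
Here C₀/Kb ≈ 12.1, so the small-[OH-] approximation fails. Use the quadratic:
[OH-] = (−Kb + √(Kb² + 4·Kb·C₀))/2 = 4.24 × 10^-6 M
pOH = 5.37, so pH = 14.00 − pOH = 8.63

pH = 8.63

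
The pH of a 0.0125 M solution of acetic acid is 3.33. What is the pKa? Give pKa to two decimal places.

[H+] = 10^(-3.33) = 4.68 × 10^-4 M
At equilibrium [HA] = 0.0125 − 4.68 × 10^-4 = 1.20 × 10^-2 M
Ka = [H+][A-]/[HA] = (4.68 × 10^-4)² / 1.20 × 10^-2 = 1.83 × 10^-5
pKa = -log(1.83 × 10^-5) = 4.74

pKa = 4.74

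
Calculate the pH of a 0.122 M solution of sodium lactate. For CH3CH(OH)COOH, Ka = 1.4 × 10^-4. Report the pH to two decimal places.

pH = 8.47

CH3CH(OH)COO- is the conjugate base of the weak acid CH3CH(OH)COOH.
Kb = Kw/Ka = 1.0×10^-14 / 1.4 × 10^-4 = 7.14 × 10^-11
From the ICE table, Kb = [OH-]²/(0.122 − [OH-]) = 7.14 × 10^-11.
Since Kb ≪ C₀, [OH-] ≈ √(Kb·C₀) = 2.95 × 10^-6 M.
Check: 0.0024% ionized — well under 5%, approximation valid.
pOH = −log(2.95 × 10^-6) = 5.53; pH = 14.00 − 5.53 = 8.47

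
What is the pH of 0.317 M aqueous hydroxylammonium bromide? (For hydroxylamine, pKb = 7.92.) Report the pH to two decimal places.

NH3OH+ is the conjugate acid of the weak base NH2OH.
Kb = 10^(−7.92) = 1.20 × 10^-8
Ka = Kw/Kb = 1.0×10^-14 / 1.20 × 10^-8 = 8.33 × 10^-7
From the ICE table, Ka = x²/(0.317 − x) = 8.33 × 10^-7.
Since Ka ≪ C₀, x ≈ √(Ka·C₀) = 5.14 × 10^-4 M.
Check: 0.16% ionized — well under 5%, approximation valid.
pH = −log(5.14 × 10^-4) = 3.29

pH = 3.29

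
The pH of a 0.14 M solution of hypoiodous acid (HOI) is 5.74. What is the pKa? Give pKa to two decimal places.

[H+] = 10^(-5.74) = 1.82 × 10^-6 M
At equilibrium [HA] = 0.14 − 1.82 × 10^-6 = 1.40 × 10^-1 M
Ka = [H+][A-]/[HA] = (1.82 × 10^-6)² / 1.40 × 10^-1 = 2.37 × 10^-11
pKa = -log(2.37 × 10^-11) = 10.63

pKa = 10.63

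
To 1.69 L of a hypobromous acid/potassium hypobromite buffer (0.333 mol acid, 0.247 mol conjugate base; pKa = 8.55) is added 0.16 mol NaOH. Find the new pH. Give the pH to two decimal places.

After neutralization: n(HOBr) = 0.173 mol, n(OBr-) = 0.407 mol.
pH = pKa + log(n_OBr-/n_HOBr) = 8.55 + log(0.407/0.173) = 8.55 + (+0.372)

pH = 8.92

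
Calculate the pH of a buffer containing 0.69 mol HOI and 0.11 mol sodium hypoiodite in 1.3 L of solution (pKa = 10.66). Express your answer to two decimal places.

pH = pKa + log([A⁻]/[HA]) = 10.66 + log(0.11/0.69)
pH = 10.66 + (-0.797) = 9.86

pH = 9.86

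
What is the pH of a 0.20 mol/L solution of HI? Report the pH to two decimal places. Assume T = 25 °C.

pH = 0.70

HI is a strong acid and dissociates completely, so [H+] = 0.20 M.
pH = -log(0.2) = 0.70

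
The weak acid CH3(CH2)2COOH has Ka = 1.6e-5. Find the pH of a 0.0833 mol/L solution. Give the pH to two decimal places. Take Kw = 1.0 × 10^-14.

pH = 2.94

CH3(CH2)2COOH ⇌ CH3(CH2)2COO- + H+
Ka = x²/(0.0833 − x) = 1.6 × 10^-5
Since Ka ≪ C₀, x ≈ √(Ka·C₀) = 1.15 × 10^-3 M.
pH = −log(1.15 × 10^-3) = 2.94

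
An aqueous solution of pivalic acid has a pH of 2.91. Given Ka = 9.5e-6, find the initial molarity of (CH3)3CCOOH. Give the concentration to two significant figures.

C₀ = 1.6 × 10^-1 M

[H+] = 10^(-2.91) = 1.23 × 10^-3 M = x
Ka = x²/(C₀ − x) ⇒ C₀ = x + x²/Ka
C₀ = 1.23 × 10^-3 + (1.23 × 10^-3)²/(9.5 × 10^-6) = 1.60 × 10^-1 M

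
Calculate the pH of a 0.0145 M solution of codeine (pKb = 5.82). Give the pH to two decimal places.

C18H21NO3 + H2O ⇌ C18H22NO3+ + OH-
Kb = 10^(−5.82) = 1.51 × 10^-6
Kb = [OH-]²/(0.0145 − [OH-]) = 1.51 × 10^-6
Neglecting [OH-] in the denominator: [OH-] = √(1.51 × 10^-6 × 0.0145) = 1.48 × 10^-4 M
pOH = −log(1.48 × 10^-4) = 3.83; pH = 14.00 − 3.83 = 10.17

pH = 10.17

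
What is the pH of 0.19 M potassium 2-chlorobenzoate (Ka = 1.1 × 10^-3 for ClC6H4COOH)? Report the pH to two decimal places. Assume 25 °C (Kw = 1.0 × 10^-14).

ClC6H4COO- is the conjugate base of the weak acid ClC6H4COOH.
Kb = Kw/Ka = 1.0×10^-14 / 1.1 × 10^-3 = 9.09 × 10^-12
Let x = [OH-] at equilibrium. Kb = x²/(0.19 − x).
Since Kb ≪ C₀, x ≈ √(Kb·C₀) = 1.31 × 10^-6 M.
pOH = −log(1.31 × 10^-6) = 5.88; pH = 14.00 − 5.88 = 8.12

pH = 8.12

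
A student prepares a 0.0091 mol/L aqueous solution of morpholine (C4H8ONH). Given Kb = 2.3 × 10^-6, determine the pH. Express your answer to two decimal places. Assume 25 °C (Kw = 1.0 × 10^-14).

pH = 10.16

C4H8ONH + H2O ⇌ C4H8ONH2+ + OH-
From the ICE table, Kb = [OH-]²/(0.0091 − [OH-]) = 2.3 × 10^-6.
Since Kb ≪ C₀, [OH-] ≈ √(Kb·C₀) = 1.45 × 10^-4 M.
pOH = −log(1.45 × 10^-4) = 3.84; pH = 14.00 − 3.84 = 10.16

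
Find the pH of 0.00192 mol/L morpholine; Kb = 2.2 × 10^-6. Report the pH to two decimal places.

C4H8ONH + H2O ⇌ C4H8ONH2+ + OH-
Kb = [OH-]²/(0.00192 − [OH-]) = 2.2 × 10^-6
Since Kb ≪ C₀, [OH-] ≈ √(Kb·C₀) = 6.50 × 10^-5 M.
pOH = 4.19, so pH = 14.00 − pOH = 9.81

pH = 9.81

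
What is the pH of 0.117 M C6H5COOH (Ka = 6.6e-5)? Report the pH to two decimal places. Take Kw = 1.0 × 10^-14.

C6H5COOH ⇌ C6H5COO- + H+
From the ICE table, Ka = x²/(0.117 − x) = 6.6 × 10^-5.
Assume x ≪ 0.117: x ≈ √(6.6 × 10^-5 × 0.117) = 2.78 × 10^-3 M
(x/C₀ = 2.4% < 5%, so the approximation holds.)
pH = −log[H+] = −log(2.78 × 10^-3) = 2.56

pH = 2.56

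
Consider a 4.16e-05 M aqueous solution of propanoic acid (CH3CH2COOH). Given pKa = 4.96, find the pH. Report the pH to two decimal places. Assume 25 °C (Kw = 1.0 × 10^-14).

CH3CH2COOH ⇌ CH3CH2COO- + H+
Ka = 10^(−4.96) = 1.10 × 10^-5
Ka = [H+]²/(4.16e-05 − [H+]) = 1.10 × 10^-5
[H+] is not negligible relative to C₀; solve [H+]² + 1.1e-05·[H+] − 4.58e-10 = 0.
[H+] = (−Ka + √(Ka² + 4·Ka·C₀))/2 = 1.66 × 10^-5 M
pH = −log[H+] = −log(1.66 × 10^-5) = 4.78

pH = 4.78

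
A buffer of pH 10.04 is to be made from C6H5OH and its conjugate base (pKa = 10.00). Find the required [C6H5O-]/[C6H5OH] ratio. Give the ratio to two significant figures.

ratio = 1.1

pH = pKa + log(r) ⇒ log(r) = 10.04 − 10.00 = +0.04
r = [C6H5O-]/[C6H5OH] = 10^(+0.04) = 1.1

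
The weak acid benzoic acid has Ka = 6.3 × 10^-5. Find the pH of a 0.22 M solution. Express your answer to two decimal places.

C6H5COOH ⇌ C6H5COO- + H+
From the ICE table, Ka = x²/(0.22 − x) = 6.3 × 10^-5.
Assume x ≪ 0.22: x ≈ √(6.3 × 10^-5 × 0.22) = 3.72 × 10^-3 M
Check: 1.7% ionized — well under 5%, approximation valid.
pH = −log[H+] = −log(3.72 × 10^-3) = 2.43

pH = 2.43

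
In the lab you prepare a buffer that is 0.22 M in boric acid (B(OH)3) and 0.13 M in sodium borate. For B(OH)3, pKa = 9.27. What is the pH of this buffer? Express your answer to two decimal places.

pH = pKa + log([A⁻]/[HA]) = 9.27 + log(0.13/0.22)
pH = 9.27 + (-0.228) = 9.04

pH = 9.04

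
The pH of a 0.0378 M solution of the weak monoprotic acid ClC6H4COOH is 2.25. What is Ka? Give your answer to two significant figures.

[H+] = 10^(-2.25) = 5.62 × 10^-3 M
At equilibrium [HA] = 0.0378 − 5.62 × 10^-3 = 3.22 × 10^-2 M
Ka = [H+][A-]/[HA] = (5.62 × 10^-3)² / 3.22 × 10^-2 = 9.8 × 10^-4

Ka = 9.8 × 10^-4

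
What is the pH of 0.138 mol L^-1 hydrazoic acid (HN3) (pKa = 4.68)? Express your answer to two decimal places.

HN3 ⇌ N3- + H+
Ka = 10^(−4.68) = 2.09 × 10^-5
Let x = [H+] at equilibrium. Ka = x²/(0.138 − x).
Since Ka ≪ C₀, x ≈ √(Ka·C₀) = 1.70 × 10^-3 M.
pH = −log(1.70 × 10^-3) = 2.77

pH = 2.77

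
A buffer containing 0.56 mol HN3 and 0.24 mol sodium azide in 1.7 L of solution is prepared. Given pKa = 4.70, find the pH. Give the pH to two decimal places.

pH = 4.33

pH = pKa + log([A⁻]/[HA]) = 4.70 + log(0.24/0.56)
pH = 4.70 + (-0.368) = 4.33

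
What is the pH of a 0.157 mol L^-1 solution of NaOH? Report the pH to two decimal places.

NaOH is a strong base; [OH-] = 0.157 M.
pOH = -log(0.157) = 0.80
pH = 14.00 - 0.80 = 13.20

pH = 13.20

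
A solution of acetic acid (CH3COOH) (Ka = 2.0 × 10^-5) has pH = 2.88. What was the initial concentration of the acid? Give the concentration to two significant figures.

C₀ = 8.8 × 10^-2 M

[H+] = 10^(-2.88) = 1.32 × 10^-3 M = x
Ka = x²/(C₀ − x) ⇒ C₀ = x + x²/Ka
C₀ = 1.32 × 10^-3 + (1.32 × 10^-3)²/(2.0 × 10^-5) = 8.84 × 10^-2 M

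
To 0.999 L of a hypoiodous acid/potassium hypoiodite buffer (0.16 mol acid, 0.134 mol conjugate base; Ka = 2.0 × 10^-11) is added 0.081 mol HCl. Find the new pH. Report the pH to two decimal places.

Added H+ converts OI- to HOI: HOI → 0.241 mol, OI- → 0.053 mol.
pKa = −log(2.0 × 10^-11) = 10.699
Henderson–Hasselbalch with mole ratio 0.053/0.241: pH = 10.699 + (-0.658)

pH = 10.04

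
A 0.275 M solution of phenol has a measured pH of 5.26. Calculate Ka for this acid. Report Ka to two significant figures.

[H+] = 10^(-5.26) = 5.50 × 10^-6 M
At equilibrium [HA] = 0.275 − 5.50 × 10^-6 = 2.75 × 10^-1 M
Ka = [H+][A-]/[HA] = (5.50 × 10^-6)² / 2.75 × 10^-1 = 1.1 × 10^-10

Ka = 1.1 × 10^-10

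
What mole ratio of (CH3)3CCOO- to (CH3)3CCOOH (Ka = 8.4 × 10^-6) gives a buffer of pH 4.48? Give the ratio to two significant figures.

pKa = -log(8.4 × 10^-6) = 5.076
pH = pKa + log(r) ⇒ log(r) = 4.48 − 5.076 = -0.596
r = [(CH3)3CCOO-]/[(CH3)3CCOOH] = 10^(-0.596) = 0.254

ratio = 0.25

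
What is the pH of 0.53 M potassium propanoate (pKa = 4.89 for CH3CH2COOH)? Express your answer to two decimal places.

CH3CH2COO- is the conjugate base of the weak acid CH3CH2COOH.
Ka = 10^(−4.89) = 1.29 × 10^-5
Kb = Kw/Ka = 1.0×10^-14 / 1.29 × 10^-5 = 7.75 × 10^-10
From the ICE table, Kb = x²/(0.53 − x) = 7.75 × 10^-10.
Since Kb ≪ C₀, x ≈ √(Kb·C₀) = 2.03 × 10^-5 M.
pOH = −log(2.03 × 10^-5) = 4.69; pH = 14.00 − 4.69 = 9.31

pH = 9.31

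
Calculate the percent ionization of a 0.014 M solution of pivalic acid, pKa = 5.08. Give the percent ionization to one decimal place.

2.4%

(CH3)3CCOOH ⇌ (CH3)3CCOO- + H+; let x = [H+] at equilibrium.
Ka = 10^(−5.08) = 8.32 × 10^-6
x ≈ √(Ka·C₀) = √(8.32 × 10^-6 × 0.014) = 3.41 × 10^-4 M
% ionization = x/C₀ × 100% = 3.41 × 10^-4/0.014 × 100% = 2.4%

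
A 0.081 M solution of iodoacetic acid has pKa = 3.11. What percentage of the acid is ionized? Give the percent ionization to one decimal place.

ICH2COOH ⇌ ICH2COO- + H+; let x = [H+] at equilibrium.
Ka = 10^(−3.11) = 7.76 × 10^-4
Ka = x²/(C₀ − x); solving the quadratic gives x = 7.55 × 10^-3 M.
Fraction ionized = 7.55 × 10^-3 / 0.081 = 0.0932 → 9.3%

9.3%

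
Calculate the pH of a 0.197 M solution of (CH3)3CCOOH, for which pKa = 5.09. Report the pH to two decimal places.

(CH3)3CCOOH ⇌ (CH3)3CCOO- + H+
Ka = 10^(−5.09) = 8.13 × 10^-6
From the ICE table, Ka = [H+]²/(0.197 − [H+]) = 8.13 × 10^-6.
Neglecting [H+] in the denominator: [H+] = √(8.13 × 10^-6 × 0.197) = 1.27 × 10^-3 M
Check: 0.64% ionized — well under 5%, approximation valid.
pH = −log(1.27 × 10^-3) = 2.90

pH = 2.90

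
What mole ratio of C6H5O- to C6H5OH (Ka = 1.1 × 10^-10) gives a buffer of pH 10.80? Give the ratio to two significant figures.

ratio = 6.9

pKa = -log(1.1 × 10^-10) = 9.959
pH = pKa + log(r) ⇒ log(r) = 10.80 − 9.959 = +0.841
r = [C6H5O-]/[C6H5OH] = 10^(+0.841) = 6.93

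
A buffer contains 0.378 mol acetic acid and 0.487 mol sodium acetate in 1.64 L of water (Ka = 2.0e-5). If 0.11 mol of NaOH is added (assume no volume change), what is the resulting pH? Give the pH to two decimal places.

pH = 5.05

OH- converts CH3COOH to CH3COO-: CH3COOH → 0.268 mol, CH3COO- → 0.597 mol.
pKa = −log(2.0 × 10^-5) = 4.699
pH = pKa + log([A⁻]/[HA]) = 4.699 + log(0.597/0.268) = 4.699 +0.348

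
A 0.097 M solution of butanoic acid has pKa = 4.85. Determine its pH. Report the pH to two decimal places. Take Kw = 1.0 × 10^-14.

CH3(CH2)2COOH ⇌ CH3(CH2)2COO- + H+
Ka = 10^(−4.85) = 1.41 × 10^-5
From the ICE table, Ka = [H+]²/(0.097 − [H+]) = 1.41 × 10^-5.
Since Ka ≪ C₀, [H+] ≈ √(Ka·C₀) = 1.17 × 10^-3 M.
([H+]/C₀ = 1.2% < 5%, so the approximation holds.)
pH = −log[H+] = −log(1.17 × 10^-3) = 2.93

pH = 2.93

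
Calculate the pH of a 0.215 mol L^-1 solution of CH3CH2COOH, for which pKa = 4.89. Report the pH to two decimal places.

pH = 2.78

CH3CH2COOH ⇌ CH3CH2COO- + H+
Ka = 10^(−4.89) = 1.29 × 10^-5
From the ICE table, Ka = x²/(0.215 − x) = 1.29 × 10^-5.
Since Ka ≪ C₀, x ≈ √(Ka·C₀) = 1.67 × 10^-3 M.
Check: 0.77% ionized — well under 5%, approximation valid.
pH = −log[H+] = −log(1.67 × 10^-3) = 2.78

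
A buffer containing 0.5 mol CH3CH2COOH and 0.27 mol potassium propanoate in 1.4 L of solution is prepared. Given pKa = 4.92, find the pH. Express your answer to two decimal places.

pH = pKa + log([A⁻]/[HA]) = 4.92 + log(0.27/0.5)
pH = 4.92 + (-0.268) = 4.65

pH = 4.65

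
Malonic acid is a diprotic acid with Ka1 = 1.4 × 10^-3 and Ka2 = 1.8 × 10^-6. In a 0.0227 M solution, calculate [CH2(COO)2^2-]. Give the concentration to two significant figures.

First ionization gives [H+] ≈ [CH2(COOH)COO-] = 4.98 × 10^-3 M.
Second step: Ka2 = [H+][CH2(COO)2^2-]/[CH2(COOH)COO-] ≈ [CH2(COO)2^2-] (since [H+] ≈ [CH2(COOH)COO-]).
So [CH2(COO)2^2-] ≈ Ka2.

1.8 × 10^-6 M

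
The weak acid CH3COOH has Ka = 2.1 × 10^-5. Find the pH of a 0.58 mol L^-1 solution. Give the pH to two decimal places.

CH3COOH ⇌ CH3COO- + H+
Ka = [H+]²/(0.58 − [H+]) = 2.1 × 10^-5
Since Ka ≪ C₀, [H+] ≈ √(Ka·C₀) = 3.49 × 10^-3 M.
pH = −log[H+] = −log(3.49 × 10^-3) = 2.46

pH = 2.46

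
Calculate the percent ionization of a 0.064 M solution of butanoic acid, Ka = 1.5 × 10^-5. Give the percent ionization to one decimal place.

CH3(CH2)2COOH ⇌ CH3(CH2)2COO- + H+; let x = [H+] at equilibrium.
x ≈ √(Ka·C₀) = √(1.5 × 10^-5 × 0.064) = 9.80 × 10^-4 M
Fraction ionized = 9.80 × 10^-4 / 0.064 = 0.0153 → 1.5%

1.5%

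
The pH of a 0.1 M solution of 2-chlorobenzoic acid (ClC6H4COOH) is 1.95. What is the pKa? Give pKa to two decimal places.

[H+] = 10^(-1.95) = 1.12 × 10^-2 M
At equilibrium [HA] = 0.1 − 1.12 × 10^-2 = 8.88 × 10^-2 M
Ka = [H+][A-]/[HA] = (1.12 × 10^-2)² / 8.88 × 10^-2 = 1.41 × 10^-3
pKa = -log(1.41 × 10^-3) = 2.85

pKa = 2.85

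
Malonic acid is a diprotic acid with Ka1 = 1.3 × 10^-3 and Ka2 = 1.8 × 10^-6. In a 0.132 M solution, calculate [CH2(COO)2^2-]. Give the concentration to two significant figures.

First ionization gives [H+] ≈ [CH2(COOH)COO-] = 1.25 × 10^-2 M.
Second step: Ka2 = [H+][CH2(COO)2^2-]/[CH2(COOH)COO-] ≈ [CH2(COO)2^2-] (since [H+] ≈ [CH2(COOH)COO-]).
So [CH2(COO)2^2-] ≈ Ka2.

1.8 × 10^-6 M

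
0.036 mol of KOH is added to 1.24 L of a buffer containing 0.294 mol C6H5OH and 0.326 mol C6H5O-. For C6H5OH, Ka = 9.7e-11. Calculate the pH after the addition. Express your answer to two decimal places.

OH- converts C6H5OH to C6H5O-: C6H5OH → 0.258 mol, C6H5O- → 0.362 mol.
pKa = −log(9.7 × 10^-11) = 10.013
pH = pKa + log(n_C6H5O-/n_C6H5OH) = 10.013 + log(0.362/0.258) = 10.013 + (+0.147)

pH = 10.16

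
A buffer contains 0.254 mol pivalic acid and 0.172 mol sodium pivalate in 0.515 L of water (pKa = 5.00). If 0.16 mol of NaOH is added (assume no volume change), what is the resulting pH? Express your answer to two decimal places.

pH = 5.55

After neutralization: n((CH3)3CCOOH) = 0.094 mol, n((CH3)3CCOO-) = 0.332 mol.
pH = pKa + log([A⁻]/[HA]) = 5.00 + log(0.332/0.094) = 5.00 +0.548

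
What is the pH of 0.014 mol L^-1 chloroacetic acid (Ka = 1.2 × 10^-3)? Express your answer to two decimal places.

ClCH2COOH ⇌ ClCH2COO- + H+
From the ICE table, Ka = [H+]²/(0.014 − [H+]) = 1.2 × 10^-3.
[H+] is not negligible relative to C₀; solve [H+]² + 0.0012·[H+] − 1.68e-05 = 0.
[H+] = [−0.0012 + √(0.0012² + 6.72e-05)]/2 = 3.54 × 10^-3 M
pH = −log(3.54 × 10^-3) = 2.45

pH = 2.45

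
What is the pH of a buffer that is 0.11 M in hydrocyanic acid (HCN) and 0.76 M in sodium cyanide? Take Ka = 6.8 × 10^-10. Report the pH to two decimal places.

pH = 10.01

pKa = −log(6.8 × 10^-10) = 9.167
Using pH = pKa + log([base]/[acid]) with [base]/[acid] = 0.76/0.11:
pH = 9.167 + (+0.839) = 10.01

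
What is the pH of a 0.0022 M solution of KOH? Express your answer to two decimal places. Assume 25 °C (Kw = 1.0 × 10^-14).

pH = 11.34

KOH is a strong base; [OH-] = 0.0022 M.
pOH = -log(0.0022) = 2.66
pH = 14.00 - 2.66 = 11.34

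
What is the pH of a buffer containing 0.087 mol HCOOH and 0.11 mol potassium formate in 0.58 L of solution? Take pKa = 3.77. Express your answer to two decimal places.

pH = pKa + log([A⁻]/[HA]) = 3.77 + log(0.11/0.087)
pH = 3.77 + (+0.102) = 3.87

pH = 3.87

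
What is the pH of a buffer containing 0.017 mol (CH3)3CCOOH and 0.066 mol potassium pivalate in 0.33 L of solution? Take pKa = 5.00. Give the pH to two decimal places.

Henderson–Hasselbalch: pH = pKa + log([(CH3)3CCOO-]/[(CH3)3CCOOH]) = 5.00 + log(0.066/0.017)
pH = 5.00 + (+0.589) = 5.59

pH = 5.59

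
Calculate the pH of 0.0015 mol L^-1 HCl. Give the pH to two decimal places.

HCl is a strong acid and dissociates completely, so [H+] = 0.0015 M.
pH = -log(0.0015) = 2.82

pH = 2.82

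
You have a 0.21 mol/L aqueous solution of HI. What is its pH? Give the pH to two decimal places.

HI is a strong acid and dissociates completely, so [H+] = 0.21 M.
pH = -log(0.21) = 0.68

pH = 0.68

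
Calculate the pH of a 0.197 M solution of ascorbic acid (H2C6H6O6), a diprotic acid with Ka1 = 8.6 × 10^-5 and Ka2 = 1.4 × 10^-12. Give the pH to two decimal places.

Since Ka1 ≫ Ka2, the first ionization dominates [H+].
Ka1 = x²/(0.197 − x) = 8.6 × 10^-5
x ≈ √(8.6 × 10^-5 × 0.197) = 4.12 × 10^-3 M
pH = −log(4.12 × 10^-3) = 2.39

pH = 2.39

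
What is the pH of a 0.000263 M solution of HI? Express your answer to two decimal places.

HI is a strong acid and dissociates completely, so [H+] = 0.000263 M.
pH = -log(0.000263) = 3.58

pH = 3.58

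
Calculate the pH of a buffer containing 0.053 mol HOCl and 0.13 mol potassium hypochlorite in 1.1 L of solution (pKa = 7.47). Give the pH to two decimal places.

pH = 7.86

Henderson–Hasselbalch: pH = pKa + log([OCl-]/[HOCl]) = 7.47 + log(0.13/0.053)
pH = 7.47 + (+0.390) = 7.86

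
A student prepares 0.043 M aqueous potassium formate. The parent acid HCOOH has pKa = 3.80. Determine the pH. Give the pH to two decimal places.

pH = 8.22

HCOO- is the conjugate base of the weak acid HCOOH.
Ka = 10^(−3.80) = 1.58 × 10^-4
Kb = Kw/Ka = 1.0×10^-14 / 1.58 × 10^-4 = 6.33 × 10^-11
Kb = [OH-]²/(0.043 − [OH-]) = 6.33 × 10^-11
Neglecting [OH-] in the denominator: [OH-] = √(6.33 × 10^-11 × 0.043) = 1.65 × 10^-6 M
([OH-]/C₀ = 0.0038% < 5%, so the approximation holds.)
pOH = 5.78, so pH = 14.00 − pOH = 8.22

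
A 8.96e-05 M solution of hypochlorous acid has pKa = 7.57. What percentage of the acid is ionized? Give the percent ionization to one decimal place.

HOCl ⇌ OCl- + H+; let x = [H+] at equilibrium.
Ka = 10^(−7.57) = 2.69 × 10^-8
x ≈ √(Ka·C₀) = √(2.69 × 10^-8 × 8.96e-05) = 1.55 × 10^-6 M
% ionization = x/C₀ × 100% = 1.55 × 10^-6/8.96e-05 × 100% = 1.7%

1.7%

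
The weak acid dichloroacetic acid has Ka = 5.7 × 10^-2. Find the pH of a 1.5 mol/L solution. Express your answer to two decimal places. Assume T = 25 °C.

Cl2CHCOOH ⇌ Cl2CHCOO- + H+
From the ICE table, Ka = [H+]²/(1.5 − [H+]) = 5.7 × 10^-2.
The 5% rule fails; solving [H+]² + Ka·[H+] − Ka·C₀ = 0 exactly:
[H+] = (−Ka + √(Ka² + 4·Ka·C₀))/2 = 2.65 × 10^-1 M
pH = −log[H+] = −log(2.65 × 10^-1) = 0.58

pH = 0.58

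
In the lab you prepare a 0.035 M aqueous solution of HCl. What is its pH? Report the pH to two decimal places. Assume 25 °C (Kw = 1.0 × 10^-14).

HCl is a strong acid and dissociates completely, so [H+] = 0.035 M.
pH = -log(0.035) = 1.46

pH = 1.46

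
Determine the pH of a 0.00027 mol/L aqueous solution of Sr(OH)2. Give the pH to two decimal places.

Sr(OH)2 is a strong base (each formula unit releases 2 OH-); [OH-] = 0.00054 M.
pOH = -log(0.00054) = 3.27
pH = 14.00 - 3.27 = 10.73

pH = 10.73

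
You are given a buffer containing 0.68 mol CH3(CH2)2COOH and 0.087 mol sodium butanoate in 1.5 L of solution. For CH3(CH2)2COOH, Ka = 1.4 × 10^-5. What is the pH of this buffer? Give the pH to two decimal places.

pKa = −log(1.4 × 10^-5) = 4.854
Using pH = pKa + log([base]/[acid]) with [base]/[acid] = 0.087/0.68:
pH = 4.854 + (-0.893) = 3.96

pH = 3.96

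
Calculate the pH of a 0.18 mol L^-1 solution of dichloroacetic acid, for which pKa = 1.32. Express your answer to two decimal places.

Cl2CHCOOH ⇌ Cl2CHCOO- + H+
Ka = 10^(−1.32) = 4.79 × 10^-2
Ka = [H+]²/(0.18 − [H+]) = 4.79 × 10^-2
The 5% rule fails; solving [H+]² + Ka·[H+] − Ka·C₀ = 0 exactly:
[H+] = (−Ka + √(Ka² + 4·Ka·C₀))/2 = 7.19 × 10^-2 M
pH = −log[H+] = −log(7.19 × 10^-2) = 1.14

pH = 1.14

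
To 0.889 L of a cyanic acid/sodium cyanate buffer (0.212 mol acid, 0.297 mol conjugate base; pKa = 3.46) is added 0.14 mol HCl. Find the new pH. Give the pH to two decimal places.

Added H+ converts OCN- to HOCN: HOCN → 0.352 mol, OCN- → 0.157 mol.
pH = pKa + log([A⁻]/[HA]) = 3.46 + log(0.157/0.352) = 3.46 -0.351

pH = 3.11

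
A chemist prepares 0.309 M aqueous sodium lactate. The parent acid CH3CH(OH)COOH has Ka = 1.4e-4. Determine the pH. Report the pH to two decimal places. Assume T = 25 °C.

pH = 8.67

CH3CH(OH)COO- is the conjugate base of the weak acid CH3CH(OH)COOH.
Kb = Kw/Ka = 1.0×10^-14 / 1.4 × 10^-4 = 7.14 × 10^-11
Let x = [OH-] at equilibrium. Kb = x²/(0.309 − x).
Neglecting x in the denominator: x = √(7.14 × 10^-11 × 0.309) = 4.70 × 10^-6 M
pOH = 5.33, so pH = 14.00 − pOH = 8.67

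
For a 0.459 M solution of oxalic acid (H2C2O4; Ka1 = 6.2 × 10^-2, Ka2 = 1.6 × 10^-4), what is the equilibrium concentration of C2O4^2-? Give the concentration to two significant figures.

1.6 × 10^-4 M

First ionization gives [H+] ≈ [HC2O4-] = 1.41 × 10^-1 M.
Second step: Ka2 = [H+][C2O4^2-]/[HC2O4-] ≈ [C2O4^2-] (since [H+] ≈ [HC2O4-]).
So [C2O4^2-] ≈ Ka2.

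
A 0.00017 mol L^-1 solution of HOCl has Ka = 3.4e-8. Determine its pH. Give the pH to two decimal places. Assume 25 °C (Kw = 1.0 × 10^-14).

pH = 5.62

HOCl ⇌ OCl- + H+
Ka = [H+]²/(0.00017 − [H+]) = 3.4 × 10^-8
Assume [H+] ≪ 0.00017: [H+] ≈ √(3.4 × 10^-8 × 0.00017) = 2.40 × 10^-6 M
pH = −log[H+] = −log(2.40 × 10^-6) = 5.62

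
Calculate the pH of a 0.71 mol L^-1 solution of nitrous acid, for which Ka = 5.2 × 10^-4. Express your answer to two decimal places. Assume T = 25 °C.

pH = 1.72

HNO2 ⇌ NO2- + H+
Ka = x²/(0.71 − x) = 5.2 × 10^-4
Neglecting x in the denominator: x = √(5.2 × 10^-4 × 0.71) = 1.92 × 10^-2 M
(x/C₀ = 2.7% < 5%, so the approximation holds.)
pH = −log[H+] = −log(1.92 × 10^-2) = 1.72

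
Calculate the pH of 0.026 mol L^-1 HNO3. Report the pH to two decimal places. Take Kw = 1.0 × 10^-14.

pH = 1.59

HNO3 is a strong acid and dissociates completely, so [H+] = 0.026 M.
pH = -log(0.026) = 1.59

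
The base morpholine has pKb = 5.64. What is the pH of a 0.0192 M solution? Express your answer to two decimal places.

C4H8ONH + H2O ⇌ C4H8ONH2+ + OH-
Kb = 10^(−5.64) = 2.29 × 10^-6
From the ICE table, Kb = [OH-]²/(0.0192 − [OH-]) = 2.29 × 10^-6.
Assume [OH-] ≪ 0.0192: [OH-] ≈ √(2.29 × 10^-6 × 0.0192) = 2.10 × 10^-4 M
([OH-]/C₀ = 1.1% < 5%, so the approximation holds.)
pOH = 3.68, so pH = 14.00 − pOH = 10.32

pH = 10.32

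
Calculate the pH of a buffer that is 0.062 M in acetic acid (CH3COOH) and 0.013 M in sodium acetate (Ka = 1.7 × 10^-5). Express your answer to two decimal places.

pH = 4.09

pKa = −log(1.7 × 10^-5) = 4.770
Using pH = pKa + log([base]/[acid]) with [base]/[acid] = 0.013/0.062:
pH = 4.770 + (-0.678) = 4.09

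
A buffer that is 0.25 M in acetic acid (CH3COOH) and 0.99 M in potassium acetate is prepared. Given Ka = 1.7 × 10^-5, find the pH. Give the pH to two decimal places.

pH = 5.37

pKa = −log(1.7 × 10^-5) = 4.770
pH = pKa + log([A⁻]/[HA]) = 4.770 + log(0.99/0.25)
pH = 4.770 + (+0.598) = 5.37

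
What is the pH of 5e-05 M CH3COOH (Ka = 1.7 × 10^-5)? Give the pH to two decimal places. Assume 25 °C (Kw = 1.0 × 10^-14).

CH3COOH ⇌ CH3COO- + H+
Ka = [H+]²/(5e-05 − [H+]) = 1.7 × 10^-5
The 5% rule fails; solving [H+]² + Ka·[H+] − Ka·C₀ = 0 exactly:
[H+] = (−Ka + √(Ka² + 4·Ka·C₀))/2 = 2.19 × 10^-5 M
pH = −log(2.19 × 10^-5) = 4.66

pH = 4.66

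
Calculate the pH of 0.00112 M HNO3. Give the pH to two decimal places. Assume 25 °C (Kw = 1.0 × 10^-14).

HNO3 is a strong acid and dissociates completely, so [H+] = 0.00112 M.
pH = -log(0.00112) = 2.95

pH = 2.95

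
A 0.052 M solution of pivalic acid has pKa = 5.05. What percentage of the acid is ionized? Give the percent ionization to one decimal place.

1.3%

(CH3)3CCOOH ⇌ (CH3)3CCOO- + H+; let x = [H+] at equilibrium.
Ka = 10^(−5.05) = 8.91 × 10^-6
x ≈ √(Ka·C₀) = √(8.91 × 10^-6 × 0.052) = 6.81 × 10^-4 M
Fraction ionized = 6.81 × 10^-4 / 0.052 = 0.0131 → 1.3%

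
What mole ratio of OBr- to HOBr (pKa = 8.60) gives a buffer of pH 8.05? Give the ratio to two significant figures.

ratio = 0.28

pH = pKa + log(r) ⇒ log(r) = 8.05 − 8.60 = -0.55
r = [OBr-]/[HOBr] = 10^(-0.55) = 0.282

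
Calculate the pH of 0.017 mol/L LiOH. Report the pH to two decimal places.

pH = 12.23

LiOH is a strong base; [OH-] = 0.017 M.
pOH = -log(0.017) = 1.77
pH = 14.00 - 1.77 = 12.23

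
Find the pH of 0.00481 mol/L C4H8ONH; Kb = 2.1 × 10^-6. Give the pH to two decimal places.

pH = 10.00

C4H8ONH + H2O ⇌ C4H8ONH2+ + OH-
From the ICE table, Kb = [OH-]²/(0.00481 − [OH-]) = 2.1 × 10^-6.
Since Kb ≪ C₀, [OH-] ≈ √(Kb·C₀) = 1.01 × 10^-4 M.
Check: 2.1% ionized — well under 5%, approximation valid.
pOH = −log(1.01 × 10^-4) = 4.00; pH = 14.00 − 4.00 = 10.00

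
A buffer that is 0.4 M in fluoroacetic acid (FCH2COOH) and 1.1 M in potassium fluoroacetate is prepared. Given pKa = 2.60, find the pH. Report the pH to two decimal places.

pH = 3.04

Henderson–Hasselbalch: pH = pKa + log([FCH2COO-]/[FCH2COOH]) = 2.60 + log(1.1/0.4)
pH = 2.60 + (+0.439) = 3.04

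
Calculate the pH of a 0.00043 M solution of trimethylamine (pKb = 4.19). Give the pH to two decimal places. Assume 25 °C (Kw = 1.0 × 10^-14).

(CH3)3N + H2O ⇌ (CH3)3NH+ + OH-
Kb = 10^(−4.19) = 6.46 × 10^-5
Let x = [OH-] at equilibrium. Kb = x²/(0.00043 − x).
Here C₀/Kb ≈ 6.66, so the small-x approximation fails. Use the quadratic:
x = (−Kb + √(Kb² + 4·Kb·C₀))/2 = 1.37 × 10^-4 M
pOH = −log(1.37 × 10^-4) = 3.86; pH = 14.00 − 3.86 = 10.14

pH = 10.14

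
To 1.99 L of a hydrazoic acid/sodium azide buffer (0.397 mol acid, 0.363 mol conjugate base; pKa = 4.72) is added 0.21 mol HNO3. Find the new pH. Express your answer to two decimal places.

Added H+ converts N3- to HN3: HN3 → 0.607 mol, N3- → 0.153 mol.
pH = pKa + log(n_N3-/n_HN3) = 4.72 + log(0.153/0.607) = 4.72 + (-0.598)

pH = 4.12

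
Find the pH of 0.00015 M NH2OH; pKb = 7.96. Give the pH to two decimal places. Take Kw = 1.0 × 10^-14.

NH2OH + H2O ⇌ NH3OH+ + OH-
Kb = 10^(−7.96) = 1.10 × 10^-8
From the ICE table, Kb = [OH-]²/(0.00015 − [OH-]) = 1.10 × 10^-8.
Assume [OH-] ≪ 0.00015: [OH-] ≈ √(1.10 × 10^-8 × 0.00015) = 1.28 × 10^-6 M
([OH-]/C₀ = 0.86% < 5%, so the approximation holds.)
pOH = 5.89, so pH = 14.00 − pOH = 8.11

pH = 8.11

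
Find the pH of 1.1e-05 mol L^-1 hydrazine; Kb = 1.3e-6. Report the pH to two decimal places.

pH = 8.50

N2H4 + H2O ⇌ N2H5+ + OH-
From the ICE table, Kb = [OH-]²/(1.1e-05 − [OH-]) = 1.3 × 10^-6.
[OH-] is not negligible relative to C₀; solve [OH-]² + 1.3e-06·[OH-] − 1.43e-11 = 0.
[OH-] = [−1.3e-06 + √(1.3e-06² + 5.72e-11)]/2 = 3.19 × 10^-6 M
pOH = 5.50, so pH = 14.00 − pOH = 8.50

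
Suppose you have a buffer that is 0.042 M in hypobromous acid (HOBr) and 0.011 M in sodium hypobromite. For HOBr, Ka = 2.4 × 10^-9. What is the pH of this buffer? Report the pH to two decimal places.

pH = 8.04

pKa = −log(2.4 × 10^-9) = 8.620
Using pH = pKa + log([base]/[acid]) with [base]/[acid] = 0.011/0.042:
pH = 8.620 + (-0.582) = 8.04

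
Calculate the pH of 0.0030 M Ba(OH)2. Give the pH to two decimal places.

Ba(OH)2 is a strong base (each formula unit releases 2 OH-); [OH-] = 0.006 M.
pOH = -log(0.006) = 2.22
pH = 14.00 - 2.22 = 11.78

pH = 11.78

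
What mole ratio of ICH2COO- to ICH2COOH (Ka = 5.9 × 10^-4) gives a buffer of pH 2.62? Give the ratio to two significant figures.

ratio = 0.25

pKa = -log(5.9 × 10^-4) = 3.229
pH = pKa + log(r) ⇒ log(r) = 2.62 − 3.229 = -0.609
r = [ICH2COO-]/[ICH2COOH] = 10^(-0.609) = 0.246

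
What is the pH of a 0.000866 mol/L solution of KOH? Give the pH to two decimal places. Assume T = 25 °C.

KOH is a strong base; [OH-] = 0.000866 M.
pOH = -log(0.000866) = 3.06
pH = 14.00 - 3.06 = 10.94

pH = 10.94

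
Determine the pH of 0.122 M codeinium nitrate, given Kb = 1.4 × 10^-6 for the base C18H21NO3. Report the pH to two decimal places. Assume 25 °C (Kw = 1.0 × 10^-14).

C18H22NO3+ is the conjugate acid of the weak base C18H21NO3.
Ka = Kw/Kb = 1.0×10^-14 / 1.4 × 10^-6 = 7.14 × 10^-9
From the ICE table, Ka = [H+]²/(0.122 − [H+]) = 7.14 × 10^-9.
Assume [H+] ≪ 0.122: [H+] ≈ √(7.14 × 10^-9 × 0.122) = 2.95 × 10^-5 M
pH = −log[H+] = −log(2.95 × 10^-5) = 4.53

pH = 4.53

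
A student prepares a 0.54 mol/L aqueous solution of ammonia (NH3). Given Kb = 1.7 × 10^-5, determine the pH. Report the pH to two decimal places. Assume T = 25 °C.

NH3 + H2O ⇌ NH4+ + OH-
From the ICE table, Kb = x²/(0.54 − x) = 1.7 × 10^-5.
Assume x ≪ 0.54: x ≈ √(1.7 × 10^-5 × 0.54) = 3.03 × 10^-3 M
Check: 0.56% ionized — well under 5%, approximation valid.
pOH = −log(3.03 × 10^-3) = 2.52; pH = 14.00 − 2.52 = 11.48

pH = 11.48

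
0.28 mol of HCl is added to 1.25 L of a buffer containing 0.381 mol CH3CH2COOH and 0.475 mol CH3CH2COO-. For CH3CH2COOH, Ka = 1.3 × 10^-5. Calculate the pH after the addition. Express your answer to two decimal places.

pH = 4.36

Added H+ converts CH3CH2COO- to CH3CH2COOH: CH3CH2COOH → 0.661 mol, CH3CH2COO- → 0.195 mol.
pKa = −log(1.3 × 10^-5) = 4.886
pH = pKa + log([A⁻]/[HA]) = 4.886 + log(0.195/0.661) = 4.886 -0.530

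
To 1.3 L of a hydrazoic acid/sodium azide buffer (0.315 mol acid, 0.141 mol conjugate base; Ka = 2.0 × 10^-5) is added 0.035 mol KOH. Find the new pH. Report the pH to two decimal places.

OH- converts HN3 to N3-: HN3 → 0.28 mol, N3- → 0.176 mol.
pKa = −log(2.0 × 10^-5) = 4.699
pH = pKa + log(n_N3-/n_HN3) = 4.699 + log(0.176/0.28) = 4.699 + (-0.202)

pH = 4.50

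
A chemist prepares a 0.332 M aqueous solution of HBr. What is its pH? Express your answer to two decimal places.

pH = 0.48

HBr is a strong acid and dissociates completely, so [H+] = 0.332 M.
pH = -log(0.332) = 0.48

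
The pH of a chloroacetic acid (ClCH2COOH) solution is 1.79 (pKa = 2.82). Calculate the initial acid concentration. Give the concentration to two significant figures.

[H+] = 10^(-1.79) = 1.62 × 10^-2 M = x
Ka = 10^(−2.82) = 1.51 × 10^-3
Ka = x²/(C₀ − x) ⇒ C₀ = x + x²/Ka
C₀ = 1.62 × 10^-2 + (1.62 × 10^-2)²/(1.51 × 10^-3) = 1.90 × 10^-1 M

C₀ = 1.9 × 10^-1 M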